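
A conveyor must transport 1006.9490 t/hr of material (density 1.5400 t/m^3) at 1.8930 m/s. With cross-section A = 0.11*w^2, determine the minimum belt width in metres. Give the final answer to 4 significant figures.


A_req = 1006.9490 / (1.8930 * 1.5400 * 3600) = 0.0959475 m^2
w = sqrt(0.0959475 / 0.11)
w = 0.9339 m


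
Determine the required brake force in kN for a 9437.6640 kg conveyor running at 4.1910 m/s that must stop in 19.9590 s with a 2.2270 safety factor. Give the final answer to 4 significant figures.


F = 9437.6640 * 4.1910 / 19.9590 * 2.2270 / 1000
F = 4.413 kN


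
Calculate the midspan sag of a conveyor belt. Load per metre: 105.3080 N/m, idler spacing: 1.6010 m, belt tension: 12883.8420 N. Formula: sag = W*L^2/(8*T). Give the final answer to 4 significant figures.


sag = 105.3080 * 1.6010^2 / (8 * 12883.8420)
sag = 0.002619 m


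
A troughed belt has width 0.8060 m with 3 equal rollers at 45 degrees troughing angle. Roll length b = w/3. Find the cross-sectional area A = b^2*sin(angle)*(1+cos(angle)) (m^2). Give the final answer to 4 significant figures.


b = 0.8060/3 = 0.268667 m
A = 0.268667^2 * sin(45 deg) * (1 + cos(45 deg))
A = 0.08713 m^2


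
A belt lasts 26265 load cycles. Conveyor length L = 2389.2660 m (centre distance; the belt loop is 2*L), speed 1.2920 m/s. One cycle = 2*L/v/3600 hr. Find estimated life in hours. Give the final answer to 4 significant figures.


cycle_time = 2 * 2389.2660 / 1.2920 / 3600 = 1.02738 hr
life = 26265 * 1.02738 = 26980 hours


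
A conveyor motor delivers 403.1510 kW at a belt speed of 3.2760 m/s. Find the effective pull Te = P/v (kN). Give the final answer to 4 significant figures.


Te = P / v = 403.1510 / 3.2760
Te = 123.1 kN


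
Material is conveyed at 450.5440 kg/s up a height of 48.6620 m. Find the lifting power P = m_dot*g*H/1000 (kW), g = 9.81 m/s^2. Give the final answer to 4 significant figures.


P = 450.5440 * 9.81 * 48.6620 / 1000
P = 215.1 kW


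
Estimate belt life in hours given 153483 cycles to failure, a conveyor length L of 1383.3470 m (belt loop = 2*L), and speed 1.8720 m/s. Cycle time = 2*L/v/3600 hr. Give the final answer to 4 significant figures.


cycle_time = 2 * 1383.3470 / 1.8720 / 3600 = 0.410537 hr
life = 153483 * 0.410537 = 63010 hours


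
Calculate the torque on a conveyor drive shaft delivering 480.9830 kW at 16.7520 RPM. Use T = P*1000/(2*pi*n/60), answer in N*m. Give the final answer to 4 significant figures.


omega = 2*pi*16.7520/60 = 1.75427 rad/s
T = 480.9830*1000 / 1.75427
T = 274200 N*m


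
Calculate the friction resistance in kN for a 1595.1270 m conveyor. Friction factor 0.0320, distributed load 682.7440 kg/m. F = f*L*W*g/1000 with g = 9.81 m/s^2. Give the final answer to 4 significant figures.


F = 0.0320 * 1595.1270 * 682.7440 * 9.81 / 1000
F = 341.9 kN


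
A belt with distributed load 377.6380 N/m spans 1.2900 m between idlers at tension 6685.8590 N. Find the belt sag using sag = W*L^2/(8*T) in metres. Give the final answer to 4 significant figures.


sag = 377.6380 * 1.2900^2 / (8 * 6685.8590)
sag = 0.01175 m


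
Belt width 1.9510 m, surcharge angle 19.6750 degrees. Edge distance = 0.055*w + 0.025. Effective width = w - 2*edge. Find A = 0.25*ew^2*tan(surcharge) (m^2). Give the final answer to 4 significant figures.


edge = 0.055*1.9510 + 0.025 = 0.132305 m
ew = 1.9510 - 2*0.132305 = 1.68639 m
A = 0.25 * 1.68639^2 * tan(19.6750 deg)
A = 0.2542 m^2


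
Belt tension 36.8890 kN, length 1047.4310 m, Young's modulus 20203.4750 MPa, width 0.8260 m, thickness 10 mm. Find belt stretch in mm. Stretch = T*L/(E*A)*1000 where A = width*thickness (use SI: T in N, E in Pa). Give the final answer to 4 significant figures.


A = 0.8260 * 0.01 = 0.00826 m^2
Stretch = 36.8890*1000 * 1047.4310 / (20203.4750e6 * 0.00826) * 1000
Stretch = 231.5 mm


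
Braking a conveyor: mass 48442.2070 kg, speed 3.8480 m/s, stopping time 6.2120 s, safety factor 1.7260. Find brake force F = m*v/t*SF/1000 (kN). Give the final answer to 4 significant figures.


F = 48442.2070 * 3.8480 / 6.2120 * 1.7260 / 1000
F = 51.79 kN


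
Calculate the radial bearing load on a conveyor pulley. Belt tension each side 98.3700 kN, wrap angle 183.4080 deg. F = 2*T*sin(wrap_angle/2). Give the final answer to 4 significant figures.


F = 2 * 98.3700 * sin(183.4080/2 deg)
F = 196.7 kN


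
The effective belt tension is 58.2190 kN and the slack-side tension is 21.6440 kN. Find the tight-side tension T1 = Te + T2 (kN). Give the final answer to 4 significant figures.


T1 = Te + T2 = 58.2190 + 21.6440
T1 = 79.86 kN


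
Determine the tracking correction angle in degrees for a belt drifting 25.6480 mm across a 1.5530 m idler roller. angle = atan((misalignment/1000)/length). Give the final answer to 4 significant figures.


misalign_m = 25.6480 / 1000 = 0.025648 m
angle = atan(0.025648 / 1.5530)
angle = 0.9462 deg


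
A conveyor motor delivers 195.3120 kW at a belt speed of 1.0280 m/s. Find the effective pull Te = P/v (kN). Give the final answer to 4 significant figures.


Te = P / v = 195.3120 / 1.0280
Te = 190.0 kN


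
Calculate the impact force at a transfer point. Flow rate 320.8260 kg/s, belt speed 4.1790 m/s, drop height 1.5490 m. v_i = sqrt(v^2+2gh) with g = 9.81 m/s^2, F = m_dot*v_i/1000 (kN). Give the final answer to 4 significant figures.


v_i = sqrt(4.1790^2 + 2*9.81*1.5490) = 6.91776 m/s
F = 320.8260 * 6.91776 / 1000
F = 2.219 kN


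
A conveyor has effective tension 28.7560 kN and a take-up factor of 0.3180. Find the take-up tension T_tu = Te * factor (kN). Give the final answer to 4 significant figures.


T_tu = 28.7560 * 0.3180
T_tu = 9.144 kN


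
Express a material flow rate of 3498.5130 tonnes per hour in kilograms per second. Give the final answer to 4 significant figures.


m_dot = 3498.5130 * 1000 / 3600
m_dot = 971.8 kg/s


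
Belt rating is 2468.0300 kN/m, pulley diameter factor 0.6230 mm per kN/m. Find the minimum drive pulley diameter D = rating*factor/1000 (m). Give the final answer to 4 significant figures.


D = 2468.0300 * 0.6230 / 1000
D = 1.538 m


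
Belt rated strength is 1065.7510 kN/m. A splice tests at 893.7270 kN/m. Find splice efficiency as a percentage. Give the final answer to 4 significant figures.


Eff = 893.7270 / 1065.7510 * 100
Eff = 83.86 %


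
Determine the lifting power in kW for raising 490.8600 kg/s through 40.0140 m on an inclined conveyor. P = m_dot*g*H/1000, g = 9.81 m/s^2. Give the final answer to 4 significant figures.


P = 490.8600 * 9.81 * 40.0140 / 1000
P = 192.7 kW


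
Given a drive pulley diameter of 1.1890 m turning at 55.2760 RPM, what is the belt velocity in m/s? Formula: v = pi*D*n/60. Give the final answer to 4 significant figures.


v = pi * 1.1890 * 55.2760 / 60
v = 3.441 m/s


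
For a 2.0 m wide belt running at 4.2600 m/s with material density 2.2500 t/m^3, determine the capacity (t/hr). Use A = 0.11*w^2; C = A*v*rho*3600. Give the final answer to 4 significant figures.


A = 0.11 * 2.0^2 = 0.44 m^2
C = 0.44 * 4.2600 * 2.2500 * 3600
C = 15180 t/hr


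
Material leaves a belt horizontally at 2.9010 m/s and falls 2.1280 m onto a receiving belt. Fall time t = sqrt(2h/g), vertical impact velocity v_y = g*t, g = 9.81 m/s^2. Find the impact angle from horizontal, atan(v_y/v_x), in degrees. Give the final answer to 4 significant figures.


t = sqrt(2*2.1280/9.81) = 0.658668 s
v_y = 9.81 * 0.658668 = 6.46153 m/s
angle = atan(6.46153 / 2.9010) = 65.82 deg


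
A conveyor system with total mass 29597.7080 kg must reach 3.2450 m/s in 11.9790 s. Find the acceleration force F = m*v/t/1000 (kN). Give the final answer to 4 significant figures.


F = 29597.7080 * 3.2450 / 11.9790 / 1000
F = 8.018 kN


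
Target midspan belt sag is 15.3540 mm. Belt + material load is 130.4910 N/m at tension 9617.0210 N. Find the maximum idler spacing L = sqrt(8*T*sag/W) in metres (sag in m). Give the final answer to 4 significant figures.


sag = 15.3540/1000 = 0.015354 m
L = sqrt(8 * 9617.0210 * 0.015354 / 130.4910)
L = 3.009 m


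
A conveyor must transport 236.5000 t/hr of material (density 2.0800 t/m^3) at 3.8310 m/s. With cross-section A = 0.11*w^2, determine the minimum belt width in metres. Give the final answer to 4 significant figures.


A_req = 236.5000 / (3.8310 * 2.0800 * 3600) = 0.00824429 m^2
w = sqrt(0.00824429 / 0.11)
w = 0.2738 m


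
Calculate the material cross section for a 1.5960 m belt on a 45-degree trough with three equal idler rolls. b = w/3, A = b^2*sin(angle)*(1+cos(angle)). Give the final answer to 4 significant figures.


b = 1.5960/3 = 0.532 m
A = 0.532^2 * sin(45 deg) * (1 + cos(45 deg))
A = 0.3416 m^2


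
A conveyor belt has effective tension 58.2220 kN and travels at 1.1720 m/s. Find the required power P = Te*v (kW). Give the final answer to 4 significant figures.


P = Te * v = 58.2220 * 1.1720
P = 68.24 kW


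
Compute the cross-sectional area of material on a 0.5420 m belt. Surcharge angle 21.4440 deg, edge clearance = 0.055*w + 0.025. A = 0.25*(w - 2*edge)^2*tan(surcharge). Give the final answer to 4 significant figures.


edge = 0.055*0.5420 + 0.025 = 0.05481 m
ew = 0.5420 - 2*0.05481 = 0.43238 m
A = 0.25 * 0.43238^2 * tan(21.4440 deg)
A = 0.01836 m^2


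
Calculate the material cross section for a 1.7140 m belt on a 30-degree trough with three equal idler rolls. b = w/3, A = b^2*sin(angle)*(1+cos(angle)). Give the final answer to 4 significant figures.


b = 1.7140/3 = 0.571333 m
A = 0.571333^2 * sin(30 deg) * (1 + cos(30 deg))
A = 0.3046 m^2


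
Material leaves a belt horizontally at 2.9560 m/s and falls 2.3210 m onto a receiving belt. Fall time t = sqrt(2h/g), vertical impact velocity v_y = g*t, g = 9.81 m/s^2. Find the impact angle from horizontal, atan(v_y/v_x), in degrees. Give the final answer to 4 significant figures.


t = sqrt(2*2.3210/9.81) = 0.687889 s
v_y = 9.81 * 0.687889 = 6.74819 m/s
angle = atan(6.74819 / 2.9560) = 66.34 deg


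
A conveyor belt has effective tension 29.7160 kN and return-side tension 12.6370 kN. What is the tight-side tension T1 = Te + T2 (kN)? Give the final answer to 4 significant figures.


T1 = Te + T2 = 29.7160 + 12.6370
T1 = 42.35 kN


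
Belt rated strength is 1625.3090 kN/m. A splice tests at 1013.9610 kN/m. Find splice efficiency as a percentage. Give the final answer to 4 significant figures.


Eff = 1013.9610 / 1625.3090 * 100
Eff = 62.39 %


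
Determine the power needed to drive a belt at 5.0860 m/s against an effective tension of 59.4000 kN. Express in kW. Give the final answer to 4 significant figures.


P = Te * v = 59.4000 * 5.0860
P = 302.1 kW


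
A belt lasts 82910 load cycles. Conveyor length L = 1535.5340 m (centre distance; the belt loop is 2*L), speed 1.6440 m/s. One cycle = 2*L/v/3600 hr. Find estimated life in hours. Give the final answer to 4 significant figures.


cycle_time = 2 * 1535.5340 / 1.6440 / 3600 = 0.518902 hr
life = 82910 * 0.518902 = 43020 hours


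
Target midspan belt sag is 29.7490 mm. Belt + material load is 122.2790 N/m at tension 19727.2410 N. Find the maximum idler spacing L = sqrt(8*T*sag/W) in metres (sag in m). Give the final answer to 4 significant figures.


sag = 29.7490/1000 = 0.029749 m
L = sqrt(8 * 19727.2410 * 0.029749 / 122.2790)
L = 6.196 m


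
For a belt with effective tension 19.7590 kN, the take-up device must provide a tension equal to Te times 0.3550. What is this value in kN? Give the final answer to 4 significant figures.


T_tu = 19.7590 * 0.3550
T_tu = 7.014 kN


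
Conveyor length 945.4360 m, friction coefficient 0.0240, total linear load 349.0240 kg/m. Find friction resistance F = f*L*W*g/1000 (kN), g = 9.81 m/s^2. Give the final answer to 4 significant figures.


F = 0.0240 * 945.4360 * 349.0240 * 9.81 / 1000
F = 77.69 kN


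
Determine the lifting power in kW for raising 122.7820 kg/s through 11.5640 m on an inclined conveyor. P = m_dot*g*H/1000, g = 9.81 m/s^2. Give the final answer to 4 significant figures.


P = 122.7820 * 9.81 * 11.5640 / 1000
P = 13.93 kW


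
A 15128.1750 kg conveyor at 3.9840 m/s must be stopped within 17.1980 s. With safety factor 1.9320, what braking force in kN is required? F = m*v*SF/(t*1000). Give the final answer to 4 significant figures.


F = 15128.1750 * 3.9840 / 17.1980 * 1.9320 / 1000
F = 6.771 kN


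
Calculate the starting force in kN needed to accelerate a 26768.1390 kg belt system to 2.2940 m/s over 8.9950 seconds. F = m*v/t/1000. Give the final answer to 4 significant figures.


F = 26768.1390 * 2.2940 / 8.9950 / 1000
F = 6.827 kN


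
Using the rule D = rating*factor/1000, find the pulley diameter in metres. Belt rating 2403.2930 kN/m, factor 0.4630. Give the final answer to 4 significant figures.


D = 2403.2930 * 0.4630 / 1000
D = 1.113 m


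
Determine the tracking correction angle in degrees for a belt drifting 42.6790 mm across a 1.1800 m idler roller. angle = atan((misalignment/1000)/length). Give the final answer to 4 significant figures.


misalign_m = 42.6790 / 1000 = 0.042679 m
angle = atan(0.042679 / 1.1800)
angle = 2.071 deg


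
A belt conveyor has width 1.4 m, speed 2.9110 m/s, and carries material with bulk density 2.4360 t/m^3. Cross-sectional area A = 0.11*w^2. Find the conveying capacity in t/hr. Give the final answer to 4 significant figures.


A = 0.11 * 1.4^2 = 0.2156 m^2
C = 0.2156 * 2.9110 * 2.4360 * 3600
C = 5504 t/hr


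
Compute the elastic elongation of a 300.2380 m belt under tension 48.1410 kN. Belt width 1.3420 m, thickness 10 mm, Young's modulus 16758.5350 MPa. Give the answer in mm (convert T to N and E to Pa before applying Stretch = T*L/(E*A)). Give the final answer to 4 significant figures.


A = 1.3420 * 0.01 = 0.01342 m^2
Stretch = 48.1410*1000 * 300.2380 / (16758.5350e6 * 0.01342) * 1000
Stretch = 64.27 mm


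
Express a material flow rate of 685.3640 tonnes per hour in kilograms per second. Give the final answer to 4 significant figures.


m_dot = 685.3640 * 1000 / 3600
m_dot = 190.4 kg/s


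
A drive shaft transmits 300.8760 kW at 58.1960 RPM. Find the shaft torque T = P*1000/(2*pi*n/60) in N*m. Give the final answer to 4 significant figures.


omega = 2*pi*58.1960/60 = 6.09427 rad/s
T = 300.8760*1000 / 6.09427
T = 49370 N*m


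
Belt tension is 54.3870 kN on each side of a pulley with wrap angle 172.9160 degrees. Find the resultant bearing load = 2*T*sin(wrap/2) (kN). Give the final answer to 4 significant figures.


F = 2 * 54.3870 * sin(172.9160/2 deg)
F = 108.6 kN


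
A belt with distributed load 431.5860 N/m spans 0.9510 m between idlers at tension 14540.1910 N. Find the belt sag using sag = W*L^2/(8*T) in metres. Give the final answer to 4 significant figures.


sag = 431.5860 * 0.9510^2 / (8 * 14540.1910)
sag = 0.003356 m


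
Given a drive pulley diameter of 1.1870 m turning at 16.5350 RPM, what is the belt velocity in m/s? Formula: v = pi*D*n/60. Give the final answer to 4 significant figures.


v = pi * 1.1870 * 16.5350 / 60
v = 1.028 m/s


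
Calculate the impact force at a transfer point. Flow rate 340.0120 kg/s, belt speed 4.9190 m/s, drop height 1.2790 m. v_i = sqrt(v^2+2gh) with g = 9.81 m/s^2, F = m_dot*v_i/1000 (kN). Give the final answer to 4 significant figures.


v_i = sqrt(4.9190^2 + 2*9.81*1.2790) = 7.02072 m/s
F = 340.0120 * 7.02072 / 1000
F = 2.387 kN


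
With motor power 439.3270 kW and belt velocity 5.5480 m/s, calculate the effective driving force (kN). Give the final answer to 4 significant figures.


Te = P / v = 439.3270 / 5.5480
Te = 79.19 kN


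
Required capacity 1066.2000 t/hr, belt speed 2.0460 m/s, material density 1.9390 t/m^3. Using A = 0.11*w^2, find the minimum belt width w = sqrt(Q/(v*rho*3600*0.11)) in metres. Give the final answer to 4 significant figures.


A_req = 1066.2000 / (2.0460 * 1.9390 * 3600) = 0.0746539 m^2
w = sqrt(0.0746539 / 0.11)
w = 0.8238 m


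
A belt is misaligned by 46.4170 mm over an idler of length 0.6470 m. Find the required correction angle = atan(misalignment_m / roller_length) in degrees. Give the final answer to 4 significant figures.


misalign_m = 46.4170 / 1000 = 0.046417 m
angle = atan(0.046417 / 0.6470)
angle = 4.103 deg


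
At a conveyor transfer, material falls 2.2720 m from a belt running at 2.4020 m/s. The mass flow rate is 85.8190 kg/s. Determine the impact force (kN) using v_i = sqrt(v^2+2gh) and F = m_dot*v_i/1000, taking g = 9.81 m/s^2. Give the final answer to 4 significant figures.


v_i = sqrt(2.4020^2 + 2*9.81*2.2720) = 7.09551 m/s
F = 85.8190 * 7.09551 / 1000
F = 0.6089 kN


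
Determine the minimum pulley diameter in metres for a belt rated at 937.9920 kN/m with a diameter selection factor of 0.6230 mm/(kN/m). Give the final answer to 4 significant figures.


D = 937.9920 * 0.6230 / 1000
D = 0.5844 m


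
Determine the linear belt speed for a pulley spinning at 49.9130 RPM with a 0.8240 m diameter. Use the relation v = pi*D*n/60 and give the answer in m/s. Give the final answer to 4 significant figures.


v = pi * 0.8240 * 49.9130 / 60
v = 2.153 m/s


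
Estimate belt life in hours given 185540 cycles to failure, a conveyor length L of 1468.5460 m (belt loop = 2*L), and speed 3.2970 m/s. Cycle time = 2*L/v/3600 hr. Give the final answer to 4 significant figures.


cycle_time = 2 * 1468.5460 / 3.2970 / 3600 = 0.247455 hr
life = 185540 * 0.247455 = 45910 hours


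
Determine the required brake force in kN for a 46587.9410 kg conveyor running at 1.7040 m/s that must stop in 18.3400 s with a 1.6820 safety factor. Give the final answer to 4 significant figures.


F = 46587.9410 * 1.7040 / 18.3400 * 1.6820 / 1000
F = 7.281 kN


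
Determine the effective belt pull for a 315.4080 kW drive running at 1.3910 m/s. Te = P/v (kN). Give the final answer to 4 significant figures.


Te = P / v = 315.4080 / 1.3910
Te = 226.7 kN


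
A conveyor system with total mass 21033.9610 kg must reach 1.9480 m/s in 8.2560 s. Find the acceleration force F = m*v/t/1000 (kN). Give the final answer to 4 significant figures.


F = 21033.9610 * 1.9480 / 8.2560 / 1000
F = 4.963 kN


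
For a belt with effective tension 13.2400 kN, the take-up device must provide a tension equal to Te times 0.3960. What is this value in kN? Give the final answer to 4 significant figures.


T_tu = 13.2400 * 0.3960
T_tu = 5.243 kN


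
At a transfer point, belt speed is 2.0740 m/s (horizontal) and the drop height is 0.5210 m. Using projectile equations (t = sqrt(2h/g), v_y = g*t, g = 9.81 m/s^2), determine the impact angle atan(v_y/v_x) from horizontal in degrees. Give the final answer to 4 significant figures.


t = sqrt(2*0.5210/9.81) = 0.325911 s
v_y = 9.81 * 0.325911 = 3.19719 m/s
angle = atan(3.19719 / 2.0740) = 57.03 deg


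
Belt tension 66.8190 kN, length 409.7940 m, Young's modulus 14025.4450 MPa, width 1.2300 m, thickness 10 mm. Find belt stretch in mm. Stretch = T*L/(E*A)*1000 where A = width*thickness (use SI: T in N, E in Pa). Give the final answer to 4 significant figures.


A = 1.2300 * 0.01 = 0.01230 m^2
Stretch = 66.8190*1000 * 409.7940 / (14025.4450e6 * 0.01230) * 1000
Stretch = 158.7 mm


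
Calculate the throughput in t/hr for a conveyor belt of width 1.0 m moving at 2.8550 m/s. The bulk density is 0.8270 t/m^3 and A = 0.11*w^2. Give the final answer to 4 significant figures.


A = 0.11 * 1.0^2 = 0.11 m^2
C = 0.11 * 2.8550 * 0.8270 * 3600
C = 935.0 t/hr


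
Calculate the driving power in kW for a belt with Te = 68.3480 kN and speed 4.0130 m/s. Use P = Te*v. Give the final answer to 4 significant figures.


P = Te * v = 68.3480 * 4.0130
P = 274.3 kW


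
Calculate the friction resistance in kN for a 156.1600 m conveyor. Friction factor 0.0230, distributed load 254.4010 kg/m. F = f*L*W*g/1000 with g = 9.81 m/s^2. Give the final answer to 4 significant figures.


F = 0.0230 * 156.1600 * 254.4010 * 9.81 / 1000
F = 8.964 kN


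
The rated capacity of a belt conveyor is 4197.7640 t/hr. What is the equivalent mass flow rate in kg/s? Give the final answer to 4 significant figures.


m_dot = 4197.7640 * 1000 / 3600
m_dot = 1166 kg/s


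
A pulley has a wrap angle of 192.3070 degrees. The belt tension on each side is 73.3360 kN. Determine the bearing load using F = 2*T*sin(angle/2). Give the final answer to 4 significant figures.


F = 2 * 73.3360 * sin(192.3070/2 deg)
F = 145.8 kN


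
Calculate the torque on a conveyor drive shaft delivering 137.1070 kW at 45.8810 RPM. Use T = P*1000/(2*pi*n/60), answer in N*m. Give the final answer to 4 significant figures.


omega = 2*pi*45.8810/60 = 4.80465 rad/s
T = 137.1070*1000 / 4.80465
T = 28540 N*m


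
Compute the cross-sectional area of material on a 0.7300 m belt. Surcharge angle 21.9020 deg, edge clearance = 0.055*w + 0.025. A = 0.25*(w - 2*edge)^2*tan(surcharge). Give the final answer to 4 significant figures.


edge = 0.055*0.7300 + 0.025 = 0.06515 m
ew = 0.7300 - 2*0.06515 = 0.5997 m
A = 0.25 * 0.5997^2 * tan(21.9020 deg)
A = 0.03615 m^2


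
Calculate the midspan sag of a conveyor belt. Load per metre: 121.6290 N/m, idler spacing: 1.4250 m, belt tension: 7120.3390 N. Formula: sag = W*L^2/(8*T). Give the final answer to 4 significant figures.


sag = 121.6290 * 1.4250^2 / (8 * 7120.3390)
sag = 0.004336 m


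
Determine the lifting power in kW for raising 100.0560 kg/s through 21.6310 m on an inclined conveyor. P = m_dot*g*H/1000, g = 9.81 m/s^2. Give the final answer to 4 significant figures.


P = 100.0560 * 9.81 * 21.6310 / 1000
P = 21.23 kW


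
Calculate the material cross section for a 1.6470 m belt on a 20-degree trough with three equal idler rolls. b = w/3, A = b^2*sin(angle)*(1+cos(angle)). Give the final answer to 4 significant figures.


b = 1.6470/3 = 0.549 m
A = 0.549^2 * sin(20 deg) * (1 + cos(20 deg))
A = 0.2000 m^2


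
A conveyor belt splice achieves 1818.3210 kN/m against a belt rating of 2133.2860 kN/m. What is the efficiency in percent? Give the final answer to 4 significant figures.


Eff = 1818.3210 / 2133.2860 * 100
Eff = 85.24 %


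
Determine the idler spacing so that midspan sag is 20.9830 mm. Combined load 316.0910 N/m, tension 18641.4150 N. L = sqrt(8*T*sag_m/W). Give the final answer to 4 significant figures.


sag = 20.9830/1000 = 0.020983 m
L = sqrt(8 * 18641.4150 * 0.020983 / 316.0910)
L = 3.146 m


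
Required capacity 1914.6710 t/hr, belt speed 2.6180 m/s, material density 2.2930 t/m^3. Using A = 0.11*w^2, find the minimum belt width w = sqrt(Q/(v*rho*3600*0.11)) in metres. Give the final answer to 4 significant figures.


A_req = 1914.6710 / (2.6180 * 2.2930 * 3600) = 0.0885968 m^2
w = sqrt(0.0885968 / 0.11)
w = 0.8975 m


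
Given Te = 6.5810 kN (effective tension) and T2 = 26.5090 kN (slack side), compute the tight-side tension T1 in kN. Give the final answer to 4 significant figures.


T1 = Te + T2 = 6.5810 + 26.5090
T1 = 33.09 kN


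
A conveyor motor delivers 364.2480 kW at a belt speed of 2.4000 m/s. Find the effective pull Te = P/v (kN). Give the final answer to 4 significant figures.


Te = P / v = 364.2480 / 2.4000
Te = 151.8 kN


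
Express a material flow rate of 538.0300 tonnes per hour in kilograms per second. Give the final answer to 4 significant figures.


m_dot = 538.0300 * 1000 / 3600
m_dot = 149.5 kg/s


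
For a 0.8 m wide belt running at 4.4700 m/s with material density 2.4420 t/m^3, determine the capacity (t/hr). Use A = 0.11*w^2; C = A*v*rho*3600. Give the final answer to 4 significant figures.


A = 0.11 * 0.8^2 = 0.0704 m^2
C = 0.0704 * 4.4700 * 2.4420 * 3600
C = 2766 t/hr


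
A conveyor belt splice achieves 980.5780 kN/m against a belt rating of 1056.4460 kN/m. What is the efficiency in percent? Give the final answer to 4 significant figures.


Eff = 980.5780 / 1056.4460 * 100
Eff = 92.82 %


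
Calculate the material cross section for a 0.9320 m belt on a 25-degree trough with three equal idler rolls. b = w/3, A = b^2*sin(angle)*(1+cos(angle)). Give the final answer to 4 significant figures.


b = 0.9320/3 = 0.310667 m
A = 0.310667^2 * sin(25 deg) * (1 + cos(25 deg))
A = 0.07776 m^2


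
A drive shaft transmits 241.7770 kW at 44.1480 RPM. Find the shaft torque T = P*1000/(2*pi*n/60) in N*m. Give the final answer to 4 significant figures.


omega = 2*pi*44.1480/60 = 4.62317 rad/s
T = 241.7770*1000 / 4.62317
T = 52300 N*m


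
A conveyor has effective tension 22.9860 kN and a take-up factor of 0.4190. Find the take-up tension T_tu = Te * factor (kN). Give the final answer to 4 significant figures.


T_tu = 22.9860 * 0.4190
T_tu = 9.631 kN


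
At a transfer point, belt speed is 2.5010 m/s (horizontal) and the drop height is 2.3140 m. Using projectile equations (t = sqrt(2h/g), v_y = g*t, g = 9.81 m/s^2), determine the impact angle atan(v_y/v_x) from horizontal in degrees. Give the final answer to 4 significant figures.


t = sqrt(2*2.3140/9.81) = 0.68685 s
v_y = 9.81 * 0.68685 = 6.738 m/s
angle = atan(6.738 / 2.5010) = 69.64 deg


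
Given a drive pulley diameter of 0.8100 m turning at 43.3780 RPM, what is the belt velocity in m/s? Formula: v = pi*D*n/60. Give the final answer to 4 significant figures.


v = pi * 0.8100 * 43.3780 / 60
v = 1.840 m/s


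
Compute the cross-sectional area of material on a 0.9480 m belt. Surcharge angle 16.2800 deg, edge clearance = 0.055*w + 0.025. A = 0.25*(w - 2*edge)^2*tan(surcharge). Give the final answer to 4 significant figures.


edge = 0.055*0.9480 + 0.025 = 0.07714 m
ew = 0.9480 - 2*0.07714 = 0.79372 m
A = 0.25 * 0.79372^2 * tan(16.2800 deg)
A = 0.04600 m^2


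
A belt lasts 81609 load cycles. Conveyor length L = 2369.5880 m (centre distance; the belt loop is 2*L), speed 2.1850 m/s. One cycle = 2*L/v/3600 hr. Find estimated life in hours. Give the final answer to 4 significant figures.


cycle_time = 2 * 2369.5880 / 2.1850 / 3600 = 0.602489 hr
life = 81609 * 0.602489 = 49170 hours


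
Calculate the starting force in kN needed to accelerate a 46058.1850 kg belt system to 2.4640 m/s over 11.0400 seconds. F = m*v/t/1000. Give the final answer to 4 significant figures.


F = 46058.1850 * 2.4640 / 11.0400 / 1000
F = 10.28 kN


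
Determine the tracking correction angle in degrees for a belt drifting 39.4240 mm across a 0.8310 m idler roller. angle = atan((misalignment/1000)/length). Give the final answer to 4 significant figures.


misalign_m = 39.4240 / 1000 = 0.039424 m
angle = atan(0.039424 / 0.8310)
angle = 2.716 deg


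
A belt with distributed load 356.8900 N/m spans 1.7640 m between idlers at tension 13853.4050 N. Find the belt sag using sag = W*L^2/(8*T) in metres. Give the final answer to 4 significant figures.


sag = 356.8900 * 1.7640^2 / (8 * 13853.4050)
sag = 0.01002 m


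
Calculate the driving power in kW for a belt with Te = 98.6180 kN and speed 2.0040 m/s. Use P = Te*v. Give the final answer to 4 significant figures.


P = Te * v = 98.6180 * 2.0040
P = 197.6 kW


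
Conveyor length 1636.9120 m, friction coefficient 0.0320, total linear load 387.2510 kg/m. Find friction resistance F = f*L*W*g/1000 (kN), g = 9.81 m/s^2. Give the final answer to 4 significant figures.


F = 0.0320 * 1636.9120 * 387.2510 * 9.81 / 1000
F = 199.0 kN


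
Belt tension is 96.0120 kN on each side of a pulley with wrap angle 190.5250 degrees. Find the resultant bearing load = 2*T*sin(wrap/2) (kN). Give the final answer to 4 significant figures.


F = 2 * 96.0120 * sin(190.5250/2 deg)
F = 191.2 kN


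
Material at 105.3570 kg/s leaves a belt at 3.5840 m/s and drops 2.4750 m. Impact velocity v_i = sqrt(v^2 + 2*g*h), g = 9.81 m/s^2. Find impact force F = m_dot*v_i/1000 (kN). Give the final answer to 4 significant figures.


v_i = sqrt(3.5840^2 + 2*9.81*2.4750) = 7.83611 m/s
F = 105.3570 * 7.83611 / 1000
F = 0.8256 kN


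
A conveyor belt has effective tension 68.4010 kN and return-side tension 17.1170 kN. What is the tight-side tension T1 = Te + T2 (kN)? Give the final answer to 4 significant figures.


T1 = Te + T2 = 68.4010 + 17.1170
T1 = 85.52 kN


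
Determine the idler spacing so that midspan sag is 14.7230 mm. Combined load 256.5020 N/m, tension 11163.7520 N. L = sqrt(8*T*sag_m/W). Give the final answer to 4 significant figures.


sag = 14.7230/1000 = 0.014723 m
L = sqrt(8 * 11163.7520 * 0.014723 / 256.5020)
L = 2.264 m


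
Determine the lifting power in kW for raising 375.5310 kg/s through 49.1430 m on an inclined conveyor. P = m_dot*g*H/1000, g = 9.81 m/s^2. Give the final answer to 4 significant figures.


P = 375.5310 * 9.81 * 49.1430 / 1000
P = 181.0 kW


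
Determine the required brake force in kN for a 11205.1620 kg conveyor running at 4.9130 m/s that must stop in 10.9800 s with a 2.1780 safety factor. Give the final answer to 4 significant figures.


F = 11205.1620 * 4.9130 / 10.9800 * 2.1780 / 1000
F = 10.92 kN


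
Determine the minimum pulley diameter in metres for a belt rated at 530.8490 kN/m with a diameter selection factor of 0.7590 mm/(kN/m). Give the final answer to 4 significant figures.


D = 530.8490 * 0.7590 / 1000
D = 0.4029 m


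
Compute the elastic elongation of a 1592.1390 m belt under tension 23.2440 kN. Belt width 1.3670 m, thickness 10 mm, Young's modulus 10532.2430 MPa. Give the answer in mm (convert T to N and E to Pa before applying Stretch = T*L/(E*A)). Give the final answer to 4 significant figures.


A = 1.3670 * 0.01 = 0.01367 m^2
Stretch = 23.2440*1000 * 1592.1390 / (10532.2430e6 * 0.01367) * 1000
Stretch = 257.0 mm


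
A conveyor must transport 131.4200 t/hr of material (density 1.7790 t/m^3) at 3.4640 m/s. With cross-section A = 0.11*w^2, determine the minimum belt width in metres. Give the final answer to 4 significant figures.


A_req = 131.4200 / (3.4640 * 1.7790 * 3600) = 0.00592386 m^2
w = sqrt(0.00592386 / 0.11)
w = 0.2321 m


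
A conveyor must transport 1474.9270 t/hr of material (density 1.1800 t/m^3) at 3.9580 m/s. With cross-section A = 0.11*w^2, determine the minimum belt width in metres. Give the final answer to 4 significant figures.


A_req = 1474.9270 / (3.9580 * 1.1800 * 3600) = 0.0877223 m^2
w = sqrt(0.0877223 / 0.11)
w = 0.8930 m


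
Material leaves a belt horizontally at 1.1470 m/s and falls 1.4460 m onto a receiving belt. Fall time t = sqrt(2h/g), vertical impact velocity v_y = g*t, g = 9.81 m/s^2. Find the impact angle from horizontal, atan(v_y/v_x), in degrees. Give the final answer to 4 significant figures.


t = sqrt(2*1.4460/9.81) = 0.542956 s
v_y = 9.81 * 0.542956 = 5.3264 m/s
angle = atan(5.3264 / 1.1470) = 77.85 deg


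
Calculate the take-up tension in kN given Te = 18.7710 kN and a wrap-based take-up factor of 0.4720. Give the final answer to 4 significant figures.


T_tu = 18.7710 * 0.4720
T_tu = 8.860 kN


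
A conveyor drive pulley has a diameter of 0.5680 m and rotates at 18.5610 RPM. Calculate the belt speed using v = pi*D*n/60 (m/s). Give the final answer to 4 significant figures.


v = pi * 0.5680 * 18.5610 / 60
v = 0.5520 m/s


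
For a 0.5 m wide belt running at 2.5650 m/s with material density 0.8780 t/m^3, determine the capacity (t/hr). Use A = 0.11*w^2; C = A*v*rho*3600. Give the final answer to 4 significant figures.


A = 0.11 * 0.5^2 = 0.0275 m^2
C = 0.0275 * 2.5650 * 0.8780 * 3600
C = 223.0 t/hr


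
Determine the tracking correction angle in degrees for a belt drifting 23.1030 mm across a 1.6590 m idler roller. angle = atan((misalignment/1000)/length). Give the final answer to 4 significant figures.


misalign_m = 23.1030 / 1000 = 0.023103 m
angle = atan(0.023103 / 1.6590)
angle = 0.7978 deg


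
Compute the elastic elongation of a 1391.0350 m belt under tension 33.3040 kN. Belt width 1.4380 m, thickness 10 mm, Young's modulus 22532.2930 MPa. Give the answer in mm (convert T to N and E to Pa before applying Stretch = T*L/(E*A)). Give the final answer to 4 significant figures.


A = 1.4380 * 0.01 = 0.01438 m^2
Stretch = 33.3040*1000 * 1391.0350 / (22532.2930e6 * 0.01438) * 1000
Stretch = 143.0 mm


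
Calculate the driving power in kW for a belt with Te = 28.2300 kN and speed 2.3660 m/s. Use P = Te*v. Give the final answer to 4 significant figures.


P = Te * v = 28.2300 * 2.3660
P = 66.79 kW


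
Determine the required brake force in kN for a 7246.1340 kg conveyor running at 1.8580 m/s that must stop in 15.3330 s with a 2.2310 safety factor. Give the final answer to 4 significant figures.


F = 7246.1340 * 1.8580 / 15.3330 * 2.2310 / 1000
F = 1.959 kN


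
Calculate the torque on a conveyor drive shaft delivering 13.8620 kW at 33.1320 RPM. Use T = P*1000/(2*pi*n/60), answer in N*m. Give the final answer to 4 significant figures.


omega = 2*pi*33.1320/60 = 3.46957 rad/s
T = 13.8620*1000 / 3.46957
T = 3995 N*m


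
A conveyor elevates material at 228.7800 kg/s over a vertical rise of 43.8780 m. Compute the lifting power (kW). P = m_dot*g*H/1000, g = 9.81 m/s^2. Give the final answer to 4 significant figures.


P = 228.7800 * 9.81 * 43.8780 / 1000
P = 98.48 kW


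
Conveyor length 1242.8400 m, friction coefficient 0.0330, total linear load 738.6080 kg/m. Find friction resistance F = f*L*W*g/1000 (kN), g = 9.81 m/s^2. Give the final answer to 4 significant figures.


F = 0.0330 * 1242.8400 * 738.6080 * 9.81 / 1000
F = 297.2 kN


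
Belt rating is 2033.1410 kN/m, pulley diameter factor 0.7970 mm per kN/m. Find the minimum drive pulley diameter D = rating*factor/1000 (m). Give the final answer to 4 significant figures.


D = 2033.1410 * 0.7970 / 1000
D = 1.620 m


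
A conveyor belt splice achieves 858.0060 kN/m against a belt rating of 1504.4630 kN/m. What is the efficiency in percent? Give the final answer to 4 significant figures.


Eff = 858.0060 / 1504.4630 * 100
Eff = 57.03 %


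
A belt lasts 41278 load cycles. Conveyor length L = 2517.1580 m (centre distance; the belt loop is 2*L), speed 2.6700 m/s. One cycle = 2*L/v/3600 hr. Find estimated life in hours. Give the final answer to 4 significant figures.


cycle_time = 2 * 2517.1580 / 2.6700 / 3600 = 0.523753 hr
life = 41278 * 0.523753 = 21620 hours


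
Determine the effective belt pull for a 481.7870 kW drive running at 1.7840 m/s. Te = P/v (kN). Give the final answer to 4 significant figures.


Te = P / v = 481.7870 / 1.7840
Te = 270.1 kN


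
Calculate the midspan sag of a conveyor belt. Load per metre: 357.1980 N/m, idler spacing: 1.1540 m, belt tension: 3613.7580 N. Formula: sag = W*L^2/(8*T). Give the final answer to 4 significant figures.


sag = 357.1980 * 1.1540^2 / (8 * 3613.7580)
sag = 0.01645 m


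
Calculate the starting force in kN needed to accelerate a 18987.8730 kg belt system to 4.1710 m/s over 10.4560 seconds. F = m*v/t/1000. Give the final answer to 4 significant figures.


F = 18987.8730 * 4.1710 / 10.4560 / 1000
F = 7.574 kN


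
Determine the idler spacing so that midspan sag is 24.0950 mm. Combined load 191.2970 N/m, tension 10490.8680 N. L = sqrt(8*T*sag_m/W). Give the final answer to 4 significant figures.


sag = 24.0950/1000 = 0.024095 m
L = sqrt(8 * 10490.8680 * 0.024095 / 191.2970)
L = 3.251 m


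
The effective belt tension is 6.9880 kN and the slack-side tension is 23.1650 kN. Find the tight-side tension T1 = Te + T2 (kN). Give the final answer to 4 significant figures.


T1 = Te + T2 = 6.9880 + 23.1650
T1 = 30.15 kN


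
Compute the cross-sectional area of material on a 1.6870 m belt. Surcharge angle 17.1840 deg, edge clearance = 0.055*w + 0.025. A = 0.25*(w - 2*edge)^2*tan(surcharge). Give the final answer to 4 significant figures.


edge = 0.055*1.6870 + 0.025 = 0.117785 m
ew = 1.6870 - 2*0.117785 = 1.45143 m
A = 0.25 * 1.45143^2 * tan(17.1840 deg)
A = 0.1629 m^2


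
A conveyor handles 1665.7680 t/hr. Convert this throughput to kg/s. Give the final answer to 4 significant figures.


m_dot = 1665.7680 * 1000 / 3600
m_dot = 462.7 kg/s


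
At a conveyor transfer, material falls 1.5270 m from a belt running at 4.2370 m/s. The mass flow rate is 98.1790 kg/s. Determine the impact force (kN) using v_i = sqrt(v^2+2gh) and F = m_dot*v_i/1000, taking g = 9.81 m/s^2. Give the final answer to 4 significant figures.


v_i = sqrt(4.2370^2 + 2*9.81*1.5270) = 6.92184 m/s
F = 98.1790 * 6.92184 / 1000
F = 0.6796 kN


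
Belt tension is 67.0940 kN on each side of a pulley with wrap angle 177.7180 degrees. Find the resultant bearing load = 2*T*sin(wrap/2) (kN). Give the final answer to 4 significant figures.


F = 2 * 67.0940 * sin(177.7180/2 deg)
F = 134.2 kN


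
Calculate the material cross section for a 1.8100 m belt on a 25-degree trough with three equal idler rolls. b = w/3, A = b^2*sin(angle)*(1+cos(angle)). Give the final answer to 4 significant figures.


b = 1.8100/3 = 0.603333 m
A = 0.603333^2 * sin(25 deg) * (1 + cos(25 deg))
A = 0.2933 m^2


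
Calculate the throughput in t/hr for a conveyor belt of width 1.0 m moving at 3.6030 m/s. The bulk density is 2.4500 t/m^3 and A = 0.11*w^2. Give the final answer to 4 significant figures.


A = 0.11 * 1.0^2 = 0.11 m^2
C = 0.11 * 3.6030 * 2.4500 * 3600
C = 3496 t/hr


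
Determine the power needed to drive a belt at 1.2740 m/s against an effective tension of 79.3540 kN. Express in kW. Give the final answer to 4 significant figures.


P = Te * v = 79.3540 * 1.2740
P = 101.1 kW


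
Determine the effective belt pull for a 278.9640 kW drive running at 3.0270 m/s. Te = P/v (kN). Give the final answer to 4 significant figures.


Te = P / v = 278.9640 / 3.0270
Te = 92.16 kN


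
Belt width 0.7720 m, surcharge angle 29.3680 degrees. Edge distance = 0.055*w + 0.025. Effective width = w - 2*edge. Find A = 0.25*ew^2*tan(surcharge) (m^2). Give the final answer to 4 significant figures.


edge = 0.055*0.7720 + 0.025 = 0.06746 m
ew = 0.7720 - 2*0.06746 = 0.63708 m
A = 0.25 * 0.63708^2 * tan(29.3680 deg)
A = 0.05710 m^2


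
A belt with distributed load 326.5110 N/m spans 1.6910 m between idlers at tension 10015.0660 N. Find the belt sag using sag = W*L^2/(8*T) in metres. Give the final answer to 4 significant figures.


sag = 326.5110 * 1.6910^2 / (8 * 10015.0660)
sag = 0.01165 m


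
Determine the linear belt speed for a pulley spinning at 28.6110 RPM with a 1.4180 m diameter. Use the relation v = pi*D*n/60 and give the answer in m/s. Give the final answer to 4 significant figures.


v = pi * 1.4180 * 28.6110 / 60
v = 2.124 m/s


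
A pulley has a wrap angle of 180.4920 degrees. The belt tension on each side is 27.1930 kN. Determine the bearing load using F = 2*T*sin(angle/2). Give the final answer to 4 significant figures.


F = 2 * 27.1930 * sin(180.4920/2 deg)
F = 54.39 kN


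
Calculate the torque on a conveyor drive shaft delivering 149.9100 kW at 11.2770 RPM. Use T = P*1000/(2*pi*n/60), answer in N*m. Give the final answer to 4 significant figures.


omega = 2*pi*11.2770/60 = 1.18092 rad/s
T = 149.9100*1000 / 1.18092
T = 126900 N*m


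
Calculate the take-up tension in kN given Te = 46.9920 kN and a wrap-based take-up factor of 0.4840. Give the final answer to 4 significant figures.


T_tu = 46.9920 * 0.4840
T_tu = 22.74 kN


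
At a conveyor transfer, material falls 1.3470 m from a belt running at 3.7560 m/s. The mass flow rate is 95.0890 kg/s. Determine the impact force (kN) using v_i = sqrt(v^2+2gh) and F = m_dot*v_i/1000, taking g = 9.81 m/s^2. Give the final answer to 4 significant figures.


v_i = sqrt(3.7560^2 + 2*9.81*1.3470) = 6.36676 m/s
F = 95.0890 * 6.36676 / 1000
F = 0.6054 kN


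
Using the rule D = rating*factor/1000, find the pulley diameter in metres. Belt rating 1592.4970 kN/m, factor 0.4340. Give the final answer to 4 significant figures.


D = 1592.4970 * 0.4340 / 1000
D = 0.6911 m
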